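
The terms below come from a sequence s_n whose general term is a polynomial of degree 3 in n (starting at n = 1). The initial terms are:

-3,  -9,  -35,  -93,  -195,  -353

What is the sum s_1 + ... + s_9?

-3435

1st diffs: -6, -26, -58, -102, -158.
2nd diffs: -20, -32, -44, -56.
3rd diffs: -12, -12, -12 (constant).
Newton forward-difference form: s_n = -3 + (-6)·C(n-1,1) + (-20)·C(n-1,2) + (-12)·C(n-1,3).
Continuing: -579, -885, -1283.
Summing n = 1..9 (9 terms) gives -3435.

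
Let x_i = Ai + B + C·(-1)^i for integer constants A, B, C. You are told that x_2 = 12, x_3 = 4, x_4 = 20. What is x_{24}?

At i = 2, 3, 4: 2A + B + C = 12; 3A + B - C = 4; 4A + B + C = 20.
Subtracting the first from the second: A - 2C = -8.
Subtracting the second from the third: A + 2C = 16.
Solving: C = 6, A = 4, then B = -2.
So x_i = 4·i + (-2) + 6·(-1)^i; at i=24 this is 100.

100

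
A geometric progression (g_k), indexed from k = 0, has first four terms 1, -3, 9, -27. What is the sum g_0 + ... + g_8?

Common ratio r = -3.
g_k = 1·(-3)^(k-0).
S = 1·((-3)^9 - 1)/(-3 - 1) = 1·(-19683 - 1)/(-4) = 4921.

4921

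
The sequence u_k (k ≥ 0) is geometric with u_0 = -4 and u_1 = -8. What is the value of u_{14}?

-65536

Common ratio r = 2.
u_k = (-4)·2^(k-0).
u_{14} = (-4)·2^14 = -65536.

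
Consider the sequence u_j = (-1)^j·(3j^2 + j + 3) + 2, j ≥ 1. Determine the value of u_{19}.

(-1)^19 = -1; 3j^2 + j + 3 at j=19 is 1105; so u_{19} = -1103.

-1103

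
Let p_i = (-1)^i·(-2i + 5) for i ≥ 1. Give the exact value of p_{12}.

(-1)^12 = 1; -2i + 5 at i=12 is -19; so p_{12} = -19.

-19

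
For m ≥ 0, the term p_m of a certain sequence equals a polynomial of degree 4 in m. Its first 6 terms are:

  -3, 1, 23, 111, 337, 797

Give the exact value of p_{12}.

1st diffs: 4, 22, 88, 226, 460.
2nd diffs: 18, 66, 138, 234.
3rd diffs: 48, 72, 96.
4th diffs: 24, 24 (constant).
So p_m = m^4 + 2m^3 - 4m^2 + 5m - 3.
Evaluating at m = 12 gives p_{12} = 23673.

23673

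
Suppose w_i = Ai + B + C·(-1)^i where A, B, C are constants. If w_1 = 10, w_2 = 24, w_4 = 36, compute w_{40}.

252

Write the equations: A + B - C = 10; 2A + B + C = 24; 4A + B + C = 36.
Subtracting the first from the second: A + 2C = 14.
Subtracting the second from the third: 2A = 12.
Solving: C = 4, A = 6, then B = 8.
Therefore w_{40} = 240 + 8 + 4·1 = 252.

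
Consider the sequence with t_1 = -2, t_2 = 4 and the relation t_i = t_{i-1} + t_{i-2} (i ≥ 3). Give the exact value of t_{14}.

644

Applying the relation repeatedly:
t_3 = 2, t_4 = 6, t_5 = 8, …, t_{11} = 152, t_{12} = 246, t_{13} = 398, t_{14} = 644.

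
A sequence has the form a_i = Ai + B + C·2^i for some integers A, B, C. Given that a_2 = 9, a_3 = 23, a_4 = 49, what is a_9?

1547

Write the equations: 2A + B + 4C = 9; 3A + B + 8C = 23; 4A + B + 16C = 49.
Subtracting the first from the second: A + 4C = 14.
Subtracting the second from the third: A + 8C = 26.
Solving: C = 3, A = 2, then B = -7.
So a_i = 2·i + (-7) + 3·2^i; at i=9 this is 1547.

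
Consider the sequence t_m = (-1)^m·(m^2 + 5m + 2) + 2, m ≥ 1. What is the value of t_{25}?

-750

(-1)^25 = -1; m^2 + 5m + 2 at m=25 is 752; so t_{25} = -750.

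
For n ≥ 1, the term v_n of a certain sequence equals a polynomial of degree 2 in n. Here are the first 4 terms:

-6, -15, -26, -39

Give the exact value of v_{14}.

-279

1st diffs: -9, -11, -13.
2nd diffs: -2, -2 (constant).
Newton forward-difference form: v_n = -6 + (-9)·C(n-1,1) + (-2)·C(n-1,2).
At n = 14: n-1 = 13, so v_{14} = -6 - 117 - 156 = -279.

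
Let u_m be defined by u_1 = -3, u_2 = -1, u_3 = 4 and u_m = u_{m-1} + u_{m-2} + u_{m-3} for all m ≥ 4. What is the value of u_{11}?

124

u_4 = 0, u_5 = 3, u_6 = 7, u_7 = 10, u_8 = 20, u_9 = 37, u_{10} = 67, u_{11} = 124.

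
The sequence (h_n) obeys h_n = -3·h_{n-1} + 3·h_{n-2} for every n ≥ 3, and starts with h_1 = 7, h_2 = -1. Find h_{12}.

-3319380

Step forward from the initial values:
h_3 = 24; h_4 = -75; h_5 = 297; h_6 = -1116; h_7 = 4239; h_8 = -16065; h_9 = 60912; h_{10} = -230931; h_{11} = 875529; h_{12} = -3319380.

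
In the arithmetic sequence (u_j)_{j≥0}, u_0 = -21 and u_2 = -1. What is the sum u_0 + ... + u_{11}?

408

Common difference d = (-1 - (-21)) / (2 - 0) = 10.
u_j = -21 + (j - 0)·10.
u_{11} = 89; S = 12·(-21 + 89)/2 = 408.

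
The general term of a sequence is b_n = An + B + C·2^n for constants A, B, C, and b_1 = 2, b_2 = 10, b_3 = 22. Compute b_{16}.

Write the equations: A + B + 2C = 2; 2A + B + 4C = 10; 3A + B + 8C = 22.
Subtracting the first from the second: A + 2C = 8.
Subtracting the second from the third: A + 4C = 12.
Solving: C = 2, A = 4, then B = -6.
Hence b_{16} = 4·16 + (-6) + 2·65536 = 131130.

131130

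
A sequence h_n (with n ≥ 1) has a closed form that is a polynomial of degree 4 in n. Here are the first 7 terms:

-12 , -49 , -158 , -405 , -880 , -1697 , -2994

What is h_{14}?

-42145

1st diffs: -37, -109, -247, -475, -817, -1297.
2nd diffs: -72, -138, -228, -342, -480.
3rd diffs: -66, -90, -114, -138.
4th diffs: -24, -24, -24 (constant).
So h_n = -n^4 - n^3 - 5n^2 - 5.
Evaluating at n = 14 gives h_{14} = -42145.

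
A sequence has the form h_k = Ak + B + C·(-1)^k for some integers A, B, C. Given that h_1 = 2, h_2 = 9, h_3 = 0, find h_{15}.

Plug in k = 1, 2, 3: A + B - C = 2; 2A + B + C = 9; 3A + B - C = 0.
Subtracting the first from the second: A + 2C = 7.
Subtracting the second from the third: A - 2C = -9.
Solving: C = 4, A = -1, then B = 7.
Therefore h_{15} = -15 + 7 + 4·(-1) = -12.

-12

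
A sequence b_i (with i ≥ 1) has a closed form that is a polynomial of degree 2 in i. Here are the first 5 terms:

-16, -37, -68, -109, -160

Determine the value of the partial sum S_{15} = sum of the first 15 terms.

-6995

1st diffs: -21, -31, -41, -51.
2nd diffs: -10, -10, -10 (constant).
Newton forward-difference form: b_i = -16 + (-21)·C(i-1,1) + (-10)·C(i-1,2).
Continuing: …, -221, -292, -373, -464, …, b_{15} = -1220.
Summing i = 1..15 (15 terms) gives -6995.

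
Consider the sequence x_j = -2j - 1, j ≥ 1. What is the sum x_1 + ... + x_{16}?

-288

Over j = 1..16: Σj = 136.
Total = (-2)·136 + (-1)·16 = -288.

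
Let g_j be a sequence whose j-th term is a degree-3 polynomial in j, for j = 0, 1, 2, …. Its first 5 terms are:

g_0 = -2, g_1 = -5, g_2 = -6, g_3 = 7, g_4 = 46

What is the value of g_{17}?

8379

1st diffs: -3, -1, 13, 39.
2nd diffs: 2, 14, 26.
3rd diffs: 12, 12 (constant).
Newton forward-difference form: g_j = -2 + (-3)·C(j,1) + 2·C(j,2) + 12·C(j,3).
At j = 17: j = 17, so g_{17} = -2 - 51 + 272 + 8160 = 8379.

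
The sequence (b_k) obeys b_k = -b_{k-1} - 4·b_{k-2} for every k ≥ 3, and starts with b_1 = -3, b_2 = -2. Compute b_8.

Iterate the recurrence:
b_3 = 14  b_4 = -6  b_5 = -50  b_6 = 74  b_7 = 126  b_8 = -422.

-422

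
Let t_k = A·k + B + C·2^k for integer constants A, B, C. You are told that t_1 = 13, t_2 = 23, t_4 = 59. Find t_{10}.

2111

At k = 1, 2, 4: A + B + 2C = 13; 2A + B + 4C = 23; 4A + B + 16C = 59.
Subtracting the first from the second: A + 2C = 10.
Subtracting the second from the third: 2A + 12C = 36.
Solving: C = 2, A = 6, then B = 3.
So t_k = 6·k + 3 + 2·2^k; at k=10 this is 2111.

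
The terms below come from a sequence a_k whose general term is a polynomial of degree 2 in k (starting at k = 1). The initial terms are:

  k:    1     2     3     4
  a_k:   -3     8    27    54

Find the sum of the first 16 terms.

5752

1st diffs: 11, 19, 27.
2nd diffs: 8, 8 (constant).
Newton forward-difference form: a_k = -3 + 11·C(k-1,1) + 8·C(k-1,2).
Continuing: …, 89, 132, 183, 242, …, a_{16} = 1002.
Summing k = 1..16 (16 terms) gives 5752.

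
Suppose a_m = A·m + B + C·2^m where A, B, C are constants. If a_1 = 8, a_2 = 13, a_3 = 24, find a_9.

1530

The three given values yield: A + B + 2C = 8; 2A + B + 4C = 13; 3A + B + 8C = 24.
Subtracting the first from the second: A + 2C = 5.
Subtracting the second from the third: A + 4C = 11.
Solving: C = 3, A = -1, then B = 3.
Hence a_9 = -1·9 + 3 + 3·512 = 1530.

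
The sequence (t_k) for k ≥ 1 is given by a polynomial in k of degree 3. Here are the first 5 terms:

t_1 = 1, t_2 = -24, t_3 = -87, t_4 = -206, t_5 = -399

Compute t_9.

1st diffs: -25, -63, -119, -193.
2nd diffs: -38, -56, -74.
3rd diffs: -18, -18 (constant).
So t_k = -3k^3 - k^2 - k + 6.
Evaluating at k = 9 gives t_9 = -2271.

-2271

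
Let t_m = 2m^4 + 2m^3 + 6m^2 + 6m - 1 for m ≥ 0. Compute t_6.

3275

t_6 = 2·6^4 + 2·6^3 + 6·6^2 + 6·6 - 1 = 3275.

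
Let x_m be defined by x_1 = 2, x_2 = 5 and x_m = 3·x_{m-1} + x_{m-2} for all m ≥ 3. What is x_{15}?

x_3 = 17, x_4 = 56, x_5 = 185, …, x_{12} = 793079, x_{13} = 2619362, x_{14} = 8651165, x_{15} = 28572857.

28572857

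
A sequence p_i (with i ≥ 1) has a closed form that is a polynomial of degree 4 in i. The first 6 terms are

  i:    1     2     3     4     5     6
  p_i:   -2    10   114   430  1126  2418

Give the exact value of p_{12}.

40830

1st diffs: 12, 104, 316, 696, 1292.
2nd diffs: 92, 212, 380, 596.
3rd diffs: 120, 168, 216.
4th diffs: 48, 48 (constant).
So p_i = 2i^4 - 4i^2 - 6i + 6.
Evaluating at i = 12 gives p_{12} = 40830.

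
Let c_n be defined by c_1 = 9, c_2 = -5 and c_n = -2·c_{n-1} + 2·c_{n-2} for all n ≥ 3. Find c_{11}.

77504

Compute successive terms:
c_3 = 28; c_4 = -66; c_5 = 188; c_6 = -508; c_7 = 1392; c_8 = -3800; c_9 = 10384; c_{10} = -28368; c_{11} = 77504.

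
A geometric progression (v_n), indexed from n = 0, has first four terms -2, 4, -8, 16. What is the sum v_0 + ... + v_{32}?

Common ratio r = -2.
v_n = (-2)·(-2)^(n-0).
S = (-2)·((-2)^33 - 1)/(-2 - 1) = (-2)·(-8589934592 - 1)/(-3) = -5726623062.

-5726623062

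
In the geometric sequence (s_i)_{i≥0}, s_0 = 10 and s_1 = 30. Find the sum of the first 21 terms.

52301766010

Common ratio r = 3.
s_i = 10·3^(i-0).
S = 10·(3^21 - 1)/(3 - 1) = 10·(10460353203 - 1)/(2) = 52301766010.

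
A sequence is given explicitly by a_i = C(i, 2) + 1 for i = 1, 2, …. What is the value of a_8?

29

C(8, 2) = 28, so a_8 = 29.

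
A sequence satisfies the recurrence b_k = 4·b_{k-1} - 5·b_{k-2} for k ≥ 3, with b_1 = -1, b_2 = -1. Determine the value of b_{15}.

-60319

Compute successive terms:
b_3 = 1, b_4 = 9, b_5 = 31, …, b_{12} = -9111, b_{13} = -22049, b_{14} = -42641, b_{15} = -60319.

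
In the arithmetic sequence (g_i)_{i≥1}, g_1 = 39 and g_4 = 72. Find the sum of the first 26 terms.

Common difference d = (72 - 39) / (4 - 1) = 11.
g_i = 39 + (i - 1)·11.
g_{26} = 314; S = 26·(39 + 314)/2 = 4589.

4589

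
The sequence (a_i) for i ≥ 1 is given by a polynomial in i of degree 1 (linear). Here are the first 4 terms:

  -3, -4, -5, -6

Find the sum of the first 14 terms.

1st diffs: -1, -1, -1 (constant).
So a_i = -i - 2.
Continuing: …, -7, -8, -9, -10, …, a_{14} = -16.
Summing i = 1..14 (14 terms) gives -133.

-133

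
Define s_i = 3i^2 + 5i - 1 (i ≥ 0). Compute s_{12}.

s_{12} = 3·12^2 + 5·12 - 1 = 491.

491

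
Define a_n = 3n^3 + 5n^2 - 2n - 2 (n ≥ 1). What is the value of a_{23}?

39098

a_{23} = 3·23^3 + 5·23^2 - 2·23 - 2 = 39098.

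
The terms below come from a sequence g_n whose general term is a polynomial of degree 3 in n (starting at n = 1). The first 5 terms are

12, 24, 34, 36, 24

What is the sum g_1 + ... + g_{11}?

-1518

1st diffs: 12, 10, 2, -12.
2nd diffs: -2, -8, -14.
3rd diffs: -6, -6 (constant).
Newton forward-difference form: g_n = 12 + 12·C(n-1,1) + (-2)·C(n-1,2) + (-6)·C(n-1,3).
Continuing: …, -8, -66, -156, -284, …, g_{11} = -678.
Summing n = 1..11 (11 terms) gives -1518.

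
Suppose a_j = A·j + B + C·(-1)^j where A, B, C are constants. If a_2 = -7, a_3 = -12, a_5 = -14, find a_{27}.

Write the equations: 2A + B + C = -7; 3A + B - C = -12; 5A + B - C = -14.
Subtracting the first from the second: A - 2C = -5.
Subtracting the second from the third: 2A = -2.
Solving: C = 2, A = -1, then B = -7.
So a_j = -1·j + (-7) + 2·(-1)^j; at j=27 this is -36.

-36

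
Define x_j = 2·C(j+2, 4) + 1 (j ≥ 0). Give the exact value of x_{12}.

2003

C(14, 4) = 1001, so x_{12} = 2003.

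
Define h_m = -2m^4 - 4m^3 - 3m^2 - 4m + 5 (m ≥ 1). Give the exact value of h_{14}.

h_{14} = -2·14^4 - 4·14^3 - 3·14^2 - 4·14 + 5 = -88447.

-88447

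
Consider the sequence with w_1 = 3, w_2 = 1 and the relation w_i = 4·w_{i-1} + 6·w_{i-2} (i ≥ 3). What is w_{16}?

34956690304

Iterate the recurrence:
w_3 = 22  w_4 = 94  w_5 = 508  …  w_{13} = 254100928  w_{14} = 1311739456  w_{15} = 6771563392  w_{16} = 34956690304.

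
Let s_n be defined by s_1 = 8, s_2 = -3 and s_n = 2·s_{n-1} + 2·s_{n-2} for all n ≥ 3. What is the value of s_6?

124

Applying the relation repeatedly:
s_3 = 10;  s_4 = 14;  s_5 = 48;  s_6 = 124.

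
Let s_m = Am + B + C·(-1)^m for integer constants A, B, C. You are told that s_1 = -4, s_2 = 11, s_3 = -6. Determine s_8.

5

At m = 1, 2, 3: A + B - C = -4; 2A + B + C = 11; 3A + B - C = -6.
Subtracting the first from the second: A + 2C = 15.
Subtracting the second from the third: A - 2C = -17.
Solving: C = 8, A = -1, then B = 5.
Therefore s_8 = -8 + 5 + 8·1 = 5.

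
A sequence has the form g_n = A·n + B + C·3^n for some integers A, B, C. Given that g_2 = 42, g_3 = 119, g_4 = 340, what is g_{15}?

57395699

The three given values yield: 2A + B + 9C = 42; 3A + B + 27C = 119; 4A + B + 81C = 340.
Subtracting the first from the second: A + 18C = 77.
Subtracting the second from the third: A + 54C = 221.
Solving: C = 4, A = 5, then B = -4.
So g_n = 5·n + (-4) + 4·3^n; at n=15 this is 57395699.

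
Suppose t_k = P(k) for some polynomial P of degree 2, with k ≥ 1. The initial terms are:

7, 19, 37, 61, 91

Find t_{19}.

1141

1st diffs: 12, 18, 24, 30.
2nd diffs: 6, 6, 6 (constant).
Newton forward-difference form: t_k = 7 + 12·C(k-1,1) + 6·C(k-1,2).
At k = 19: k-1 = 18, so t_{19} = 7 + 216 + 918 = 1141.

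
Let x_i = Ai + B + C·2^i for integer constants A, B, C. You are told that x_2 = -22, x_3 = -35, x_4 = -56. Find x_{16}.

-131156

The three given values yield: 2A + B + 4C = -22; 3A + B + 8C = -35; 4A + B + 16C = -56.
Subtracting the first from the second: A + 4C = -13.
Subtracting the second from the third: A + 8C = -21.
Solving: C = -2, A = -5, then B = -4.
Hence x_{16} = -5·16 + (-4) + (-2)·65536 = -131156.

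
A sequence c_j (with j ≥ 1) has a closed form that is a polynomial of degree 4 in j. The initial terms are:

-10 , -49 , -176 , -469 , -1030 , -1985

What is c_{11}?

1st diffs: -39, -127, -293, -561, -955.
2nd diffs: -88, -166, -268, -394.
3rd diffs: -78, -102, -126.
4th diffs: -24, -24 (constant).
Newton forward-difference form: c_j = -10 + (-39)·C(j-1,1) + (-88)·C(j-1,2) + (-78)·C(j-1,3) + (-24)·C(j-1,4).
At j = 11: j-1 = 10, so c_{11} = -10 - 390 - 3960 - 9360 - 5040 = -18760.

-18760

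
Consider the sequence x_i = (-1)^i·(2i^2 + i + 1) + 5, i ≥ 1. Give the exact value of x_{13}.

(-1)^13 = -1; 2i^2 + i + 1 at i=13 is 352; so x_{13} = -347.

-347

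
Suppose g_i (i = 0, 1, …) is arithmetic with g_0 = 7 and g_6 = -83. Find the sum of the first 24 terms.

-3972

Common difference d = (-83 - 7) / (6 - 0) = -15.
g_i = 7 + (i - 0)·(-15).
g_{23} = -338; S = 24·(7 + (-338))/2 = -3972.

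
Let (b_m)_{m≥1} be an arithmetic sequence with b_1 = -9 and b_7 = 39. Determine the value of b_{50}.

Common difference d = (39 - (-9)) / (7 - 1) = 8.
b_m = -9 + (m - 1)·8.
b_{50} = -9 + 49·8 = 383.

383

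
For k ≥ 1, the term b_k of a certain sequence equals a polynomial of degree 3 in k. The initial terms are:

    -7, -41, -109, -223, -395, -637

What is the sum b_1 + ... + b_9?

1st diffs: -34, -68, -114, -172, -242.
2nd diffs: -34, -46, -58, -70.
3rd diffs: -12, -12, -12 (constant).
Newton forward-difference form: b_k = -7 + (-34)·C(k-1,1) + (-34)·C(k-1,2) + (-12)·C(k-1,3).
Continuing: -961, -1379, -1903.
Summing k = 1..9 (9 terms) gives -5655.

-5655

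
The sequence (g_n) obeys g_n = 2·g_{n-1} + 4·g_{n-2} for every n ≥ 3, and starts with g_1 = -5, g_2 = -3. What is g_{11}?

Compute successive terms:
g_3 = -26; g_4 = -64; g_5 = -232; g_6 = -720; g_7 = -2368; g_8 = -7616; g_9 = -24704; g_{10} = -79872; g_{11} = -258560.

-258560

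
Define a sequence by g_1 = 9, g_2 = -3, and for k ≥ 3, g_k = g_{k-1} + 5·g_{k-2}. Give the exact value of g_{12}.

225732

Iterate the recurrence:
g_3 = 42; g_4 = 27; g_5 = 237; g_6 = 372; g_7 = 1557; g_8 = 3417; g_9 = 11202; g_{10} = 28287; g_{11} = 84297; g_{12} = 225732.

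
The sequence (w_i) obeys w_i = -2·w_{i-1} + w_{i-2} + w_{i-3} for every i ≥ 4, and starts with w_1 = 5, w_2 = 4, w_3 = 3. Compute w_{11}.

w_4 = 3, w_5 = 1, w_6 = 4, w_7 = -4, w_8 = 13, w_9 = -26, w_{10} = 61, w_{11} = -135.

-135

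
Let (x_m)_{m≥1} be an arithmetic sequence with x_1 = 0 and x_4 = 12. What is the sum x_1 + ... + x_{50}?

Common difference d = (12 - 0) / (4 - 1) = 4.
x_m = 0 + (m - 1)·4.
x_{50} = 196; S = 50·(0 + 196)/2 = 4900.

4900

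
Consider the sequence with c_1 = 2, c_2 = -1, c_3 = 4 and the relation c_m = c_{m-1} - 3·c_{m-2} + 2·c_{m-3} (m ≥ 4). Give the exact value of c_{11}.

Step forward from the initial values:
c_4 = 11; c_5 = -3; c_6 = -28; c_7 = 3; c_8 = 81; c_9 = 16; c_{10} = -221; c_{11} = -107.

-107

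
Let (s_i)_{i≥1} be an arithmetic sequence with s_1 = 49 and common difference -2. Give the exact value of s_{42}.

s_i = 49 + (i - 1)·(-2).
s_{42} = 49 + 41·(-2) = -33.

-33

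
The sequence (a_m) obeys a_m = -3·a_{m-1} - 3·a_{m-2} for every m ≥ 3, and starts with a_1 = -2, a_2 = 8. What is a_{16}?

Iterate the recurrence:
a_3 = -18, a_4 = 30, a_5 = -36, …, a_{13} = -1458, a_{14} = 5832, a_{15} = -13122, a_{16} = 21870.

21870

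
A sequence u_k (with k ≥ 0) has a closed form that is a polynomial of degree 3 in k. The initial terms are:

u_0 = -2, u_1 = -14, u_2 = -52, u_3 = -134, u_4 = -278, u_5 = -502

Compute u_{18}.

-18884

1st diffs: -12, -38, -82, -144, -224.
2nd diffs: -26, -44, -62, -80.
3rd diffs: -18, -18, -18 (constant).
Newton forward-difference form: u_k = -2 + (-12)·C(k,1) + (-26)·C(k,2) + (-18)·C(k,3).
At k = 18: k = 18, so u_{18} = -2 - 216 - 3978 - 14688 = -18884.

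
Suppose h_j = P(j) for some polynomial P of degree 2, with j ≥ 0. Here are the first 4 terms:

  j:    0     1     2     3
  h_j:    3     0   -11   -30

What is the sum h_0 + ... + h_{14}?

-3910

1st diffs: -3, -11, -19.
2nd diffs: -8, -8 (constant).
Newton forward-difference form: h_j = 3 + (-3)·C(j,1) + (-8)·C(j,2).
Continuing: …, -57, -92, -135, -186, …, h_{14} = -767.
Summing j = 0..14 (15 terms) gives -3910.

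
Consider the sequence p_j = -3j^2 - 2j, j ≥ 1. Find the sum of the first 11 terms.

-1650

Over j = 1..11: Σj = 66, Σj² = 506.
Total = (-3)·506 + (-2)·66 = -1650.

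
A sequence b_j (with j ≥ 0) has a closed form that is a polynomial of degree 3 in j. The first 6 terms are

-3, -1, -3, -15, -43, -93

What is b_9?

-633

1st diffs: 2, -2, -12, -28, -50.
2nd diffs: -4, -10, -16, -22.
3rd diffs: -6, -6, -6 (constant).
Newton forward-difference form: b_j = -3 + 2·C(j,1) + (-4)·C(j,2) + (-6)·C(j,3).
At j = 9: j = 9, so b_9 = -3 + 18 - 144 - 504 = -633.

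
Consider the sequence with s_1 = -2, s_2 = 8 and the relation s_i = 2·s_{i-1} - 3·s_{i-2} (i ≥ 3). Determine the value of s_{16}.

Iterate the recurrence:
s_3 = 22; s_4 = 20; s_5 = -26; …; s_{13} = -5258; s_{14} = -3808; s_{15} = 8158; s_{16} = 27740.

27740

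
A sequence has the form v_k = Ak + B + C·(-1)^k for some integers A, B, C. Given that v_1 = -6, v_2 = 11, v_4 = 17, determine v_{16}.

53

The three given values yield: A + B - C = -6; 2A + B + C = 11; 4A + B + C = 17.
Subtracting the first from the second: A + 2C = 17.
Subtracting the second from the third: 2A = 6.
Solving: C = 7, A = 3, then B = -2.
Hence v_{16} = 3·16 + (-2) + 7·1 = 53.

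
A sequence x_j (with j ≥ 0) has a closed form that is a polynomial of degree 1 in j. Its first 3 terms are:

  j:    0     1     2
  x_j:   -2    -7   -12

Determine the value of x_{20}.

-102

1st diffs: -5, -5 (constant).
So x_j = -5j - 2.
Evaluating at j = 20 gives x_{20} = -102.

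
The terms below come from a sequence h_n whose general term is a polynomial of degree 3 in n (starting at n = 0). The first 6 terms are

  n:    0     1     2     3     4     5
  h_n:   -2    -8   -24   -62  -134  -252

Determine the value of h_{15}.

1st diffs: -6, -16, -38, -72, -118.
2nd diffs: -10, -22, -34, -46.
3rd diffs: -12, -12, -12 (constant).
So h_n = -2n^3 + n^2 - 5n - 2.
Evaluating at n = 15 gives h_{15} = -6602.

-6602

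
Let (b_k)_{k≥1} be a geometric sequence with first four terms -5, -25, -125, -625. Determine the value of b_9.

-1953125

Common ratio r = 5.
b_k = (-5)·5^(k-1).
b_9 = (-5)·5^8 = -1953125.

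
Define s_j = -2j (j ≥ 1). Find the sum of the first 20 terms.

-420

Over j = 1..20: Σj = 210.
Total = (-2)·210 = -420.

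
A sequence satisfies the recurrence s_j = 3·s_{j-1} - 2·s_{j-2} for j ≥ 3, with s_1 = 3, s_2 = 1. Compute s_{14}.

-16379

s_3 = -3, s_4 = -11, s_5 = -27, …, s_{11} = -2043, s_{12} = -4091, s_{13} = -8187, s_{14} = -16379.
(Characteristic roots are 2 and 1.)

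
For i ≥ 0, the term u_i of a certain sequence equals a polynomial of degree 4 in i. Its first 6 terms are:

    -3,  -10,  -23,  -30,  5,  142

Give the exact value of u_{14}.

27745

1st diffs: -7, -13, -7, 35, 137.
2nd diffs: -6, 6, 42, 102.
3rd diffs: 12, 36, 60.
4th diffs: 24, 24 (constant).
Newton forward-difference form: u_i = -3 + (-7)·C(i,1) + (-6)·C(i,2) + 12·C(i,3) + 24·C(i,4).
At i = 14: i = 14, so u_{14} = -3 - 98 - 546 + 4368 + 24024 = 27745.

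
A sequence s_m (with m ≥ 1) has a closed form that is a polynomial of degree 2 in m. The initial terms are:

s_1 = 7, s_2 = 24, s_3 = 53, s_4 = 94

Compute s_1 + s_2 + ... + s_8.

1st diffs: 17, 29, 41.
2nd diffs: 12, 12 (constant).
Newton forward-difference form: s_m = 7 + 17·C(m-1,1) + 12·C(m-1,2).
Continuing: 147, 212, 289, 378.
Summing m = 1..8 (8 terms) gives 1204.

1204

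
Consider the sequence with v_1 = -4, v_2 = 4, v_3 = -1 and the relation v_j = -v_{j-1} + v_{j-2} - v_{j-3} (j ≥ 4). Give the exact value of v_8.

85

v_4 = 9, v_5 = -14, v_6 = 24, v_7 = -47, v_8 = 85.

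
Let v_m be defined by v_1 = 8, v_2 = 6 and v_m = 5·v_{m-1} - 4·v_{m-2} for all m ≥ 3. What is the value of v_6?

v_3 = -2  v_4 = -34  v_5 = -162  v_6 = -674.
(Characteristic roots are 4 and 1.)

-674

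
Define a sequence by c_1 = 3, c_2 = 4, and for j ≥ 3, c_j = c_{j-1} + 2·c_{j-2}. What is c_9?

Iterate the recurrence:
c_3 = 10;  c_4 = 18;  c_5 = 38;  c_6 = 74;  c_7 = 150;  c_8 = 298;  c_9 = 598.
(Characteristic roots are 2 and -1.)

598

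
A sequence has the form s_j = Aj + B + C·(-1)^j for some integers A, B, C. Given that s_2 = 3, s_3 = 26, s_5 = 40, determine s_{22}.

143

At j = 2, 3, 5: 2A + B + C = 3; 3A + B - C = 26; 5A + B - C = 40.
Subtracting the first from the second: A - 2C = 23.
Subtracting the second from the third: 2A = 14.
Solving: C = -8, A = 7, then B = -3.
So s_j = 7·j + (-3) + (-8)·(-1)^j; at j=22 this is 143.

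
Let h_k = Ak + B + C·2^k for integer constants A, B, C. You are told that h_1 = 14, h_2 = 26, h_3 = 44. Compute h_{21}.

Plug in k = 1, 2, 3: A + B + 2C = 14; 2A + B + 4C = 26; 3A + B + 8C = 44.
Subtracting the first from the second: A + 2C = 12.
Subtracting the second from the third: A + 4C = 18.
Solving: C = 3, A = 6, then B = 2.
So h_k = 6·k + 2 + 3·2^k; at k=21 this is 6291584.

6291584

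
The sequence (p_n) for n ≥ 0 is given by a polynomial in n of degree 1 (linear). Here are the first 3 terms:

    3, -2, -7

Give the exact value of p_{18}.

1st diffs: -5, -5 (constant).
So p_n = -5n + 3.
Evaluating at n = 18 gives p_{18} = -87.

-87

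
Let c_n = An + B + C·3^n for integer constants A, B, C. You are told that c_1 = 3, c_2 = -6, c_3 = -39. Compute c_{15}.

Write the equations: A + B + 3C = 3; 2A + B + 9C = -6; 3A + B + 27C = -39.
Subtracting the first from the second: A + 6C = -9.
Subtracting the second from the third: A + 18C = -33.
Solving: C = -2, A = 3, then B = 6.
Therefore c_{15} = 45 + 6 + (-2)·14348907 = -28697763.

-28697763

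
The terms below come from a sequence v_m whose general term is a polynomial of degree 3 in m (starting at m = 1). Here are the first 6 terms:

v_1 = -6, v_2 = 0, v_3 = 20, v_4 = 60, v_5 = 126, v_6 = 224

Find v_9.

1st diffs: 6, 20, 40, 66, 98.
2nd diffs: 14, 20, 26, 32.
3rd diffs: 6, 6, 6 (constant).
So v_m = m^3 + m^2 - 4m - 4.
Evaluating at m = 9 gives v_9 = 770.

770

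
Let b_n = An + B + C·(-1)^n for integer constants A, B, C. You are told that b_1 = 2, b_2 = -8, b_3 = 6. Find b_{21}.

Plug in n = 1, 2, 3: A + B - C = 2; 2A + B + C = -8; 3A + B - C = 6.
Subtracting the first from the second: A + 2C = -10.
Subtracting the second from the third: A - 2C = 14.
Solving: C = -6, A = 2, then B = -6.
Therefore b_{21} = 42 + (-6) + (-6)·(-1) = 42.

42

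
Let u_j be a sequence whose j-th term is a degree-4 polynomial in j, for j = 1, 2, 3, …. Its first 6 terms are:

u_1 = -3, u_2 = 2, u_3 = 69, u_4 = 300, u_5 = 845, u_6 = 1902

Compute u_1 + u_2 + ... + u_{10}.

41151

1st diffs: 5, 67, 231, 545, 1057.
2nd diffs: 62, 164, 314, 512.
3rd diffs: 102, 150, 198.
4th diffs: 48, 48 (constant).
Newton forward-difference form: u_j = -3 + 5·C(j-1,1) + 62·C(j-1,2) + 102·C(j-1,3) + 48·C(j-1,4).
Continuing: 3717, 6584, 10845, 16890.
Summing j = 1..10 (10 terms) gives 41151.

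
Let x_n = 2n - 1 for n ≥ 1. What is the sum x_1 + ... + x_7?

49

Over n = 1..7: Σn = 28.
Total = (2)·28 + (-1)·7 = 49.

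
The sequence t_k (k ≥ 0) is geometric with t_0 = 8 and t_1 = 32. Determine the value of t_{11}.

33554432

Common ratio r = 4.
t_k = 8·4^(k-0).
t_{11} = 8·4^11 = 33554432.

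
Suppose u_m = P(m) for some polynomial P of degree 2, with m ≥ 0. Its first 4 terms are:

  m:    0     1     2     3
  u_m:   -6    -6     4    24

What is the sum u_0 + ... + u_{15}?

1st diffs: 0, 10, 20.
2nd diffs: 10, 10 (constant).
Newton forward-difference form: u_m = -6 + 10·C(m,2).
Continuing: …, 54, 94, 144, 204, …, u_{15} = 1044.
Summing m = 0..15 (16 terms) gives 5504.

5504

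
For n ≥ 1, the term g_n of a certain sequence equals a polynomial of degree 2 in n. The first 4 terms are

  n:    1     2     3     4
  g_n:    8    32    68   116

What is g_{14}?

1st diffs: 24, 36, 48.
2nd diffs: 12, 12 (constant).
So g_n = 6n^2 + 6n - 4.
Evaluating at n = 14 gives g_{14} = 1256.

1256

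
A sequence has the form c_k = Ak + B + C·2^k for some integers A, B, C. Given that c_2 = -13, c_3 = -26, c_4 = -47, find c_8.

-547

At k = 2, 3, 4: 2A + B + 4C = -13; 3A + B + 8C = -26; 4A + B + 16C = -47.
Subtracting the first from the second: A + 4C = -13.
Subtracting the second from the third: A + 8C = -21.
Solving: C = -2, A = -5, then B = 5.
Therefore c_8 = -40 + 5 + (-2)·256 = -547.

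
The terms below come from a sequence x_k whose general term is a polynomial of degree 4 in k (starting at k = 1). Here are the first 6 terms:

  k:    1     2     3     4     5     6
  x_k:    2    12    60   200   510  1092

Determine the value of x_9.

5850

1st diffs: 10, 48, 140, 310, 582.
2nd diffs: 38, 92, 170, 272.
3rd diffs: 54, 78, 102.
4th diffs: 24, 24 (constant).
Newton forward-difference form: x_k = 2 + 10·C(k-1,1) + 38·C(k-1,2) + 54·C(k-1,3) + 24·C(k-1,4).
At k = 9: k-1 = 8, so x_9 = 2 + 80 + 1064 + 3024 + 1680 = 5850.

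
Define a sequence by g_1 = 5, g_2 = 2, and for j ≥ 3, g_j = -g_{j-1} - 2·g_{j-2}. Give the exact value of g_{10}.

Applying the relation repeatedly:
g_3 = -12;  g_4 = 8;  g_5 = 16;  g_6 = -32;  g_7 = 0;  g_8 = 64;  g_9 = -64;  g_{10} = -64.

-64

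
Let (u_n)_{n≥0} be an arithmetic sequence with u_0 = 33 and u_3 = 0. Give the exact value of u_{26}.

Common difference d = (0 - 33) / (3 - 0) = -11.
u_n = 33 + (n - 0)·(-11).
u_{26} = 33 + 26·(-11) = -253.

-253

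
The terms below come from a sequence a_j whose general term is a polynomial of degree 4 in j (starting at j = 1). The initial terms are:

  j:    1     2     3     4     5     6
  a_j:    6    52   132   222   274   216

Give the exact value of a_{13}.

1st diffs: 46, 80, 90, 52, -58.
2nd diffs: 34, 10, -38, -110.
3rd diffs: -24, -48, -72.
4th diffs: -24, -24 (constant).
Newton forward-difference form: a_j = 6 + 46·C(j-1,1) + 34·C(j-1,2) + (-24)·C(j-1,3) + (-24)·C(j-1,4).
At j = 13: j-1 = 12, so a_{13} = 6 + 552 + 2244 - 5280 - 11880 = -14358.

-14358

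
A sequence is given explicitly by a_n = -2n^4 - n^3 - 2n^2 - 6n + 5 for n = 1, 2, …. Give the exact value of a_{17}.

a_{17} = -2·17^4 - 1·17^3 - 2·17^2 - 6·17 + 5 = -172630.

-172630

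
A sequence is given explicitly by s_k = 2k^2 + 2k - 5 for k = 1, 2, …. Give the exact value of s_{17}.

607

s_{17} = 2·17^2 + 2·17 - 5 = 607.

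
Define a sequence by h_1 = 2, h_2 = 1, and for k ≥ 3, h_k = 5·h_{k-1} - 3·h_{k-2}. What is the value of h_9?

-12853

Step forward from the initial values:
h_3 = -1  h_4 = -8  h_5 = -37  h_6 = -161  h_7 = -694  h_8 = -2987  h_9 = -12853.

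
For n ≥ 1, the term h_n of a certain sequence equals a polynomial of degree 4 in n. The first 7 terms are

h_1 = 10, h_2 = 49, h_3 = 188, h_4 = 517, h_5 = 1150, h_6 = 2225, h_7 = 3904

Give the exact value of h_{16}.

1st diffs: 39, 139, 329, 633, 1075, 1679.
2nd diffs: 100, 190, 304, 442, 604.
3rd diffs: 90, 114, 138, 162.
4th diffs: 24, 24, 24 (constant).
Newton forward-difference form: h_n = 10 + 39·C(n-1,1) + 100·C(n-1,2) + 90·C(n-1,3) + 24·C(n-1,4).
At n = 16: n-1 = 15, so h_{16} = 10 + 585 + 10500 + 40950 + 32760 = 84805.

84805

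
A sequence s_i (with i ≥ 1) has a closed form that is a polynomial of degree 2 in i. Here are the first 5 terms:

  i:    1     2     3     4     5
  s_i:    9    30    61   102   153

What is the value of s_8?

366

1st diffs: 21, 31, 41, 51.
2nd diffs: 10, 10, 10 (constant).
Newton forward-difference form: s_i = 9 + 21·C(i-1,1) + 10·C(i-1,2).
At i = 8: i-1 = 7, so s_8 = 9 + 147 + 210 = 366.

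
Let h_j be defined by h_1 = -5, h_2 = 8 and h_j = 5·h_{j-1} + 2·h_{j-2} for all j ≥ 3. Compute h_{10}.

3983278

h_3 = 30;  h_4 = 166;  h_5 = 890;  h_6 = 4782;  h_7 = 25690;  h_8 = 138014;  h_9 = 741450;  h_{10} = 3983278.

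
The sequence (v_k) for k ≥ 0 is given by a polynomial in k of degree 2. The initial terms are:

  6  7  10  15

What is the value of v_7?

55

1st diffs: 1, 3, 5.
2nd diffs: 2, 2 (constant).
Newton forward-difference form: v_k = 6 + 1·C(k,1) + 2·C(k,2).
At k = 7: k = 7, so v_7 = 6 + 7 + 42 = 55.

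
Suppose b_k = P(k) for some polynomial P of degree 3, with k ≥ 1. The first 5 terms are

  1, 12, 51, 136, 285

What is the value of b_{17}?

1st diffs: 11, 39, 85, 149.
2nd diffs: 28, 46, 64.
3rd diffs: 18, 18 (constant).
Newton forward-difference form: b_k = 1 + 11·C(k-1,1) + 28·C(k-1,2) + 18·C(k-1,3).
At k = 17: k-1 = 16, so b_{17} = 1 + 176 + 3360 + 10080 = 13617.

13617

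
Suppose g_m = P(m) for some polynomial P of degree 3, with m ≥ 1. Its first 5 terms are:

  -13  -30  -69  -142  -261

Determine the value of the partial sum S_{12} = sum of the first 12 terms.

1st diffs: -17, -39, -73, -119.
2nd diffs: -22, -34, -46.
3rd diffs: -12, -12 (constant).
Newton forward-difference form: g_m = -13 + (-17)·C(m-1,1) + (-22)·C(m-1,2) + (-12)·C(m-1,3).
Continuing: …, -438, -685, -1014, -1437, …, g_{12} = -3390.
Summing m = 1..12 (12 terms) gives -12058.

-12058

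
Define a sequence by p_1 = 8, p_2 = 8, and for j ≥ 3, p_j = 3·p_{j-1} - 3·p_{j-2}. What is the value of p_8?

-216

Step forward from the initial values:
p_3 = 0; p_4 = -24; p_5 = -72; p_6 = -144; p_7 = -216; p_8 = -216.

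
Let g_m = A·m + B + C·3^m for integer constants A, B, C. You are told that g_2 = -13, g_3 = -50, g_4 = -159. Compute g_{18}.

-774840989

Write the equations: 2A + B + 9C = -13; 3A + B + 27C = -50; 4A + B + 81C = -159.
Subtracting the first from the second: A + 18C = -37.
Subtracting the second from the third: A + 54C = -109.
Solving: C = -2, A = -1, then B = 7.
Therefore g_{18} = -18 + 7 + (-2)·387420489 = -774840989.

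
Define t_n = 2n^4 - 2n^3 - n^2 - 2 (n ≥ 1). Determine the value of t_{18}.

197962

t_{18} = 2·18^4 - 2·18^3 - 1·18^2 - 2 = 197962.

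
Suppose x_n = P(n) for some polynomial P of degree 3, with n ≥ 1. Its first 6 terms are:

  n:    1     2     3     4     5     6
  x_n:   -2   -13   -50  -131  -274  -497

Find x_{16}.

1st diffs: -11, -37, -81, -143, -223.
2nd diffs: -26, -44, -62, -80.
3rd diffs: -18, -18, -18 (constant).
So x_n = -3n^3 + 5n^2 - 5n + 1.
Evaluating at n = 16 gives x_{16} = -11087.

-11087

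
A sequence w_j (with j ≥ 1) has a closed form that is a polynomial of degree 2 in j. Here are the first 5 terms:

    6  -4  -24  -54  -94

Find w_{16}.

-1194

1st diffs: -10, -20, -30, -40.
2nd diffs: -10, -10, -10 (constant).
Newton forward-difference form: w_j = 6 + (-10)·C(j-1,1) + (-10)·C(j-1,2).
At j = 16: j-1 = 15, so w_{16} = 6 - 150 - 1050 = -1194.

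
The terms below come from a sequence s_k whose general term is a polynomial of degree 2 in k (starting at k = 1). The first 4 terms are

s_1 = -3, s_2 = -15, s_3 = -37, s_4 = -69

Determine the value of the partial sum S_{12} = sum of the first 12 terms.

-3028

1st diffs: -12, -22, -32.
2nd diffs: -10, -10 (constant).
Newton forward-difference form: s_k = -3 + (-12)·C(k-1,1) + (-10)·C(k-1,2).
Continuing: …, -111, -163, -225, -297, …, s_{12} = -685.
Summing k = 1..12 (12 terms) gives -3028.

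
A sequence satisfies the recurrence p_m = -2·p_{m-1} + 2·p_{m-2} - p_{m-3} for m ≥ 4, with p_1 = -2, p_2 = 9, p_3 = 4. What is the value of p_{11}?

-12921

Step forward from the initial values:
p_4 = 12, p_5 = -25, p_6 = 70, p_7 = -202, p_8 = 569, p_9 = -1612, p_{10} = 4564, p_{11} = -12921.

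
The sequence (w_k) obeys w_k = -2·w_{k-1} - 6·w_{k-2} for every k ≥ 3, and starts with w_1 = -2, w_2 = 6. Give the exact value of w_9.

w_3 = 0  w_4 = -36  w_5 = 72  w_6 = 72  w_7 = -576  w_8 = 720  w_9 = 2016.

2016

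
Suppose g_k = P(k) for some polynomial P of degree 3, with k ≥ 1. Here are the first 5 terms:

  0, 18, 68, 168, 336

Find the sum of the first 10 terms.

1st diffs: 18, 50, 100, 168.
2nd diffs: 32, 50, 68.
3rd diffs: 18, 18 (constant).
So g_k = 3k^3 - 2k^2 + 3k - 4.
Continuing: …, 590, 948, 1428, 2048, …, g_{10} = 2826.
Summing k = 1..10 (10 terms) gives 8430.

8430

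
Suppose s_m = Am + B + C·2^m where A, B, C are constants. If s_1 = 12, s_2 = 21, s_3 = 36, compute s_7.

At m = 1, 2, 3: A + B + 2C = 12; 2A + B + 4C = 21; 3A + B + 8C = 36.
Subtracting the first from the second: A + 2C = 9.
Subtracting the second from the third: A + 4C = 15.
Solving: C = 3, A = 3, then B = 3.
Hence s_7 = 3·7 + 3 + 3·128 = 408.

408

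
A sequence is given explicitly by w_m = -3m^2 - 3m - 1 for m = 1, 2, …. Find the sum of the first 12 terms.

-2196

Over m = 1..12: Σm = 78, Σm² = 650.
Total = (-3)·650 + (-3)·78 + (-1)·12 = -2196.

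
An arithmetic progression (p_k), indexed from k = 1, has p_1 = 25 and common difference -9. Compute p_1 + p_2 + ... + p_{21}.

-1365

p_k = 25 + (k - 1)·(-9).
p_{21} = -155; S = 21·(25 + (-155))/2 = -1365.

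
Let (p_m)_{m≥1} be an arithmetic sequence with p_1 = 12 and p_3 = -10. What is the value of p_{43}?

-450

Common difference d = (-10 - 12) / (3 - 1) = -11.
p_m = 12 + (m - 1)·(-11).
p_{43} = 12 + 42·(-11) = -450.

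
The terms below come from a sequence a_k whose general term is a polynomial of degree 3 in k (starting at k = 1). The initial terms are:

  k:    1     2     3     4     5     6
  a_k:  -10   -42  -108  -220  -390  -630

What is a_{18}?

1st diffs: -32, -66, -112, -170, -240.
2nd diffs: -34, -46, -58, -70.
3rd diffs: -12, -12, -12 (constant).
Newton forward-difference form: a_k = -10 + (-32)·C(k-1,1) + (-34)·C(k-1,2) + (-12)·C(k-1,3).
At k = 18: k-1 = 17, so a_{18} = -10 - 544 - 4624 - 8160 = -13338.

-13338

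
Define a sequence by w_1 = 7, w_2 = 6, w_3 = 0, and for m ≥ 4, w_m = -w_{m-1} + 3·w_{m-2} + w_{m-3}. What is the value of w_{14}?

36226

w_4 = 25; w_5 = -19; w_6 = 94; …; w_{11} = -3344; w_{12} = 7813; w_{13} = -16131; w_{14} = 36226.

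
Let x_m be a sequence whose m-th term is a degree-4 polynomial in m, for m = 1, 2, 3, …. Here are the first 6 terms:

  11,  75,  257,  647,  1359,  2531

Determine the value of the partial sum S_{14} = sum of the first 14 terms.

187068

1st diffs: 64, 182, 390, 712, 1172.
2nd diffs: 118, 208, 322, 460.
3rd diffs: 90, 114, 138.
4th diffs: 24, 24 (constant).
Newton forward-difference form: x_m = 11 + 64·C(m-1,1) + 118·C(m-1,2) + 90·C(m-1,3) + 24·C(m-1,4).
Continuing: …, 4325, 6927, 10547, 15419, …, x_{14} = 52947.
Summing m = 1..14 (14 terms) gives 187068.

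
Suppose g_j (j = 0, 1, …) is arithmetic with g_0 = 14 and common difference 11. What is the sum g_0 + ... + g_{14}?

g_j = 14 + (j - 0)·11.
g_{14} = 168; S = 15·(14 + 168)/2 = 1365.

1365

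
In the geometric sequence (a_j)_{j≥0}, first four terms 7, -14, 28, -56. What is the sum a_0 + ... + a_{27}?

Common ratio r = -2.
a_j = 7·(-2)^(j-0).
S = 7·((-2)^28 - 1)/(-2 - 1) = 7·(268435456 - 1)/(-3) = -626349395.

-626349395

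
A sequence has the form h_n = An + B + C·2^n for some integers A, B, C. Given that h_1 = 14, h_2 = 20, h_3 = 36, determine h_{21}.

Write the equations: A + B + 2C = 14; 2A + B + 4C = 20; 3A + B + 8C = 36.
Subtracting the first from the second: A + 2C = 6.
Subtracting the second from the third: A + 4C = 16.
Solving: C = 5, A = -4, then B = 8.
Therefore h_{21} = -84 + 8 + 5·2097152 = 10485684.

10485684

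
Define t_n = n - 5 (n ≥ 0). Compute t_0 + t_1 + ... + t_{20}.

105

Over n = 0..20: Σn = 210.
Total = (1)·210 + (-5)·21 = 105.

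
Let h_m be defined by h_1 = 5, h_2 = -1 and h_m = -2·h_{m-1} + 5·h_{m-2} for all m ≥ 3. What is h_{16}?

-196125899

Compute successive terms:
h_3 = 27; h_4 = -59; h_5 = 253; …; h_{13} = 4778573; h_{14} = -16482241; h_{15} = 56857347; h_{16} = -196125899.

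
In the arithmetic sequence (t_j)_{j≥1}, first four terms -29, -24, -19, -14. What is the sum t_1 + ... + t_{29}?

Common difference d = 5.
t_j = -29 + (j - 1)·5.
t_{29} = 111; S = 29·(-29 + 111)/2 = 1189.

1189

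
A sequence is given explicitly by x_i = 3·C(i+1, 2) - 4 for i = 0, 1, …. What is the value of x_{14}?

C(15, 2) = 105, so x_{14} = 311.

311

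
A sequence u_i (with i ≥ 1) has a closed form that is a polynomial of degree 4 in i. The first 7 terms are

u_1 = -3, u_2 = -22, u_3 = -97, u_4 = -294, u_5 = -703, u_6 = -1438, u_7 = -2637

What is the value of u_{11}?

-15673

1st diffs: -19, -75, -197, -409, -735, -1199.
2nd diffs: -56, -122, -212, -326, -464.
3rd diffs: -66, -90, -114, -138.
4th diffs: -24, -24, -24 (constant).
Newton forward-difference form: u_i = -3 + (-19)·C(i-1,1) + (-56)·C(i-1,2) + (-66)·C(i-1,3) + (-24)·C(i-1,4).
At i = 11: i-1 = 10, so u_{11} = -3 - 190 - 2520 - 7920 - 5040 = -15673.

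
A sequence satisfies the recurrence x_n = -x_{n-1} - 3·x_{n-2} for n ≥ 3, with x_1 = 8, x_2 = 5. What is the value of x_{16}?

Compute successive terms:
x_3 = -29, x_4 = 14, x_5 = 73, …, x_{13} = -6872, x_{14} = 845, x_{15} = 19771, x_{16} = -22306.

-22306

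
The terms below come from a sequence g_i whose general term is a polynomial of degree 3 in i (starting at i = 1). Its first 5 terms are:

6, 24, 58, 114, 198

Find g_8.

1st diffs: 18, 34, 56, 84.
2nd diffs: 16, 22, 28.
3rd diffs: 6, 6 (constant).
So g_i = i^3 + 2i^2 + 5i - 2.
Evaluating at i = 8 gives g_8 = 678.

678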